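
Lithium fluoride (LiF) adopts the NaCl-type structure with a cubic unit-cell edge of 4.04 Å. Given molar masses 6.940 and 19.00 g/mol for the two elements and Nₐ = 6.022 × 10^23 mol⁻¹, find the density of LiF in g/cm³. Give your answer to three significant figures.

The NaCl-type structure contains Z = 4 formula units per cell; M(LiF) = 6.940 + 19.00 = 25.94 g/mol.
a³ = (4.040 × 10^-8 cm)³ = 6.594 × 10^-23 cm³.
ρ = 4 × 25.94 / (6.022 × 10²³ × 6.594 × 10^-23) = 2.613 g/cm³.

2.61 g/cm³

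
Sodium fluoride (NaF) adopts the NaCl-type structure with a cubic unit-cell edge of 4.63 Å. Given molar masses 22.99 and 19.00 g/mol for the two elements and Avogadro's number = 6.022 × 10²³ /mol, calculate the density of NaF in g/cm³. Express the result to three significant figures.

2.81 g/cm³

The NaCl-type structure contains Z = 4 formula units per cell; M(NaF) = 22.99 + 19.00 = 41.99 g/mol.
a³ = (4.630 × 10^-8 cm)³ = 9.925 × 10^-23 cm³.
ρ = 4 × 41.99 / (6.022 × 10²³ × 9.925 × 10^-23) = 2.810 g/cm³.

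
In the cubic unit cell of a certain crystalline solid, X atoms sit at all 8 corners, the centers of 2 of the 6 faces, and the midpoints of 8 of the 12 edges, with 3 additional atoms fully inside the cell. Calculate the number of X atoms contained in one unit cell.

7

Corner atoms are shared by 8 cells (1/8 each), face atoms by 2 (1/2 each), edge atoms by 4 (1/4 each), interior atoms are unshared.
Net atoms = 8 × 1/8 + 2 × 1/2 + 8 × 1/4 + 3 = 1 + 1 + 2 + 3 = 7.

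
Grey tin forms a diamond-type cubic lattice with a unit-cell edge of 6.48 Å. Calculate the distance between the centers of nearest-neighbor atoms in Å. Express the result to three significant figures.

2.81 Å

In a diamond cubic structure, nearest neighbors lie along the body diagonal with √3·a = 8r; the nearest-neighbor distance equals 2r = 0.4330·a.
d = 0.4330 × 6.48 = 2.81 Å.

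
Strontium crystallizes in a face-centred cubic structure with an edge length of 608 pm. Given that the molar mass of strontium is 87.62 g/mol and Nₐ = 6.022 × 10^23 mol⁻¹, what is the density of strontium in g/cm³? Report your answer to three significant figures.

An FCC unit cell contains Z = 4 atoms.
Cell volume: a³ = (608 pm)³ = (6.080 × 10^-8 cm)³ = 2.248 × 10^-22 cm³.
ρ = Z·M/(N_A·a³) = 4 × 87.62 / (6.022 × 10²³ × 2.248 × 10^-22) = 2.589 g/cm³.

2.59 g/cm³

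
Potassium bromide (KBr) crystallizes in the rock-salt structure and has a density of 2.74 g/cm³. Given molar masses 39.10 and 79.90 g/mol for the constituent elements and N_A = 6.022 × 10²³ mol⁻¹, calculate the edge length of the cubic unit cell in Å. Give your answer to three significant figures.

6.61 Å

M(KBr) = 119.0 g/mol; Z = 4 formula units per cell.
a³ = Z·M/(N_A·ρ) = 4 × 119.0 / (6.022 × 10²³ × 2.74) = 2.885 × 10^-22 cm³, so a = 6.608 × 10^-8 cm = 6.61 Å.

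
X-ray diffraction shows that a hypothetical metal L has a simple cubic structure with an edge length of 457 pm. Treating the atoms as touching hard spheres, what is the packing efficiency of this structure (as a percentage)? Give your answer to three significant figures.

52.4%

In a simple cubic lattice atoms touch along the cell edge, so a = 2r, so r = 0.5000a = 228.5 pm.
Packing fraction = Z·(4/3)πr³ / a³ = 1 × (4/3)π × (228.5)³ / (457)³ = 0.5236 = 52.4%.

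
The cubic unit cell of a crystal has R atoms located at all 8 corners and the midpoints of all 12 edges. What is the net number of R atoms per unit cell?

4

Corner atoms are shared by 8 cells (1/8 each), edge atoms by 4 (1/4 each).
Net atoms = 8 × 1/8 + 12 × 1/4 = 1 + 3 = 4.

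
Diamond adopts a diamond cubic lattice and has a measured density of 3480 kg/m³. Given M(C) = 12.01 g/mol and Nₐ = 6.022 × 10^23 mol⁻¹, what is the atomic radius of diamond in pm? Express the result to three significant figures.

77.5 pm

For a diamond cubic cell (Z = 8), a³ = Z·M/(N_A·ρ) = 8 × 12.01 / (6.022 × 10²³ × 3.480) = 4.585 × 10^-23 cm³, so a = 3.579 × 10^-8 cm = 357.9 pm.
Nearest neighbors lie along the body diagonal with √3·a = 8r, so r = 0.2165 × a = 77.5 pm.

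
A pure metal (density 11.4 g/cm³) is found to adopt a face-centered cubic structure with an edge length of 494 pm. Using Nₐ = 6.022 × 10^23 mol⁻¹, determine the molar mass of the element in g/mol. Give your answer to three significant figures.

207 g/mol

An FCC cell has Z = 4 atoms; a = 4.940 × 10^-8 cm.
M = ρ·N_A·a³/Z = 11.4 × 6.022 × 10²³ × 1.206 × 10^-22 / 4 = 207 g/mol.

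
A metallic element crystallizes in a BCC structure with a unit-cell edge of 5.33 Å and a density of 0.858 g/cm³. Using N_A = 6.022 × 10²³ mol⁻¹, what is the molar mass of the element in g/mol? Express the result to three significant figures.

39.1 g/mol

A BCC cell has Z = 2 atoms; a = 5.330 × 10^-8 cm.
M = ρ·N_A·a³/Z = 0.858 × 6.022 × 10²³ × 1.514 × 10^-22 / 2 = 39.1 g/mol.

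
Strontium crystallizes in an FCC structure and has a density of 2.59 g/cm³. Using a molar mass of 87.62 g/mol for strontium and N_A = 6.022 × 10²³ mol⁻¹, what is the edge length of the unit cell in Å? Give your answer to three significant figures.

6.08 Å

With Z = 4 atoms per FCC cell, a³ = Z·M/(N_A·ρ) = 4 × 87.62 / (6.022 × 10²³ × 2.590 g/cm³) = 2.247 × 10^-22 cm³.
a = (2.247 × 10^-22)^(1/3) = 6.080 × 10^-8 cm = 6.08 Å.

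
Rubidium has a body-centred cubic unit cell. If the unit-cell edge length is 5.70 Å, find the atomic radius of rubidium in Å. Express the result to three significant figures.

In a BCC lattice, atoms touch along the body diagonal, so √3·a = 4r.
r = √3·a/4 = 1.7321 × 5.70 / 4 = 2.47 Å.

2.47 Å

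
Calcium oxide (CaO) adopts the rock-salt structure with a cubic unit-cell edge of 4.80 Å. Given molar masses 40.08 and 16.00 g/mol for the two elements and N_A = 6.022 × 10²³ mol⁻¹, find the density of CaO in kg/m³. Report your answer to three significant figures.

The rock-salt structure contains Z = 4 formula units per cell; M(CaO) = 40.08 + 16.00 = 56.08 g/mol.
a³ = (4.800 × 10^-8 cm)³ = 1.106 × 10^-22 cm³.
ρ = 4 × 56.08 / (6.022 × 10²³ × 1.106 × 10^-22) = 3.368 g/cm³ = 3370 kg/m³.

3370 kg/m³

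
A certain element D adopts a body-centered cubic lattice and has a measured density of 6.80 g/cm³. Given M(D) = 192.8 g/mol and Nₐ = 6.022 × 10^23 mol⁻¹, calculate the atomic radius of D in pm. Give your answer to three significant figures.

For a BCC cell (Z = 2), a³ = Z·M/(N_A·ρ) = 2 × 192.8 / (6.022 × 10²³ × 6.800) = 9.416 × 10^-23 cm³, so a = 4.549 × 10^-8 cm = 454.9 pm.
Atoms touch along the body diagonal, so √3·a = 4r, so r = 0.4330 × a = 197 pm.

197 pm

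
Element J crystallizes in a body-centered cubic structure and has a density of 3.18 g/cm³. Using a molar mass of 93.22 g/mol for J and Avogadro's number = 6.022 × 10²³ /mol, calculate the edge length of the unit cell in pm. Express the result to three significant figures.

With Z = 2 atoms per BCC cell, a³ = Z·M/(N_A·ρ) = 2 × 93.22 / (6.022 × 10²³ × 3.180 g/cm³) = 9.736 × 10^-23 cm³.
a = (9.736 × 10^-23)^(1/3) = 4.600 × 10^-8 cm = 460 pm.

460 pm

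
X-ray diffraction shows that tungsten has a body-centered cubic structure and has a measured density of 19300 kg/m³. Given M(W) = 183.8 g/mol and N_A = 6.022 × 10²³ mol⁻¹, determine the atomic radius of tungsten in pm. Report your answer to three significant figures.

137 pm

For a BCC cell (Z = 2), a³ = Z·M/(N_A·ρ) = 2 × 183.8 / (6.022 × 10²³ × 19.30) = 3.163 × 10^-23 cm³, so a = 3.162 × 10^-8 cm = 316.2 pm.
Atoms touch along the body diagonal, so √3·a = 4r, so r = 0.4330 × a = 137 pm.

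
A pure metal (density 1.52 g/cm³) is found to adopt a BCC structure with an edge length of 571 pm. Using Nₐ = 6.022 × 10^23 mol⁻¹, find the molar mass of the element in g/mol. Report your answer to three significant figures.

A BCC cell has Z = 2 atoms; a = 5.710 × 10^-8 cm.
M = ρ·N_A·a³/Z = 1.52 × 6.022 × 10²³ × 1.862 × 10^-22 / 2 = 85.2 g/mol.

85.2 g/mol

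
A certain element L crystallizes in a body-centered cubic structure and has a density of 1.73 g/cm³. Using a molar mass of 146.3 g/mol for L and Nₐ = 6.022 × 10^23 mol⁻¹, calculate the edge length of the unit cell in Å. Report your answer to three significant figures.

With Z = 2 atoms per BCC cell, a³ = Z·M/(N_A·ρ) = 2 × 146.3 / (6.022 × 10²³ × 1.730 g/cm³) = 2.809 × 10^-22 cm³.
a = (2.809 × 10^-22)^(1/3) = 6.549 × 10^-8 cm = 6.55 Å.

6.55 Å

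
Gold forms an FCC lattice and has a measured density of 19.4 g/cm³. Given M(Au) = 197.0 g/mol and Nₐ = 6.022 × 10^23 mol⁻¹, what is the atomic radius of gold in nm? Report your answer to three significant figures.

0.144 nm

For an FCC cell (Z = 4), a³ = Z·M/(N_A·ρ) = 4 × 197.0 / (6.022 × 10²³ × 19.40) = 6.745 × 10^-23 cm³, so a = 4.071 × 10^-8 cm = 0.4071 nm.
Atoms touch along the face diagonal, so √2·a = 4r, so r = 0.3536 × a = 0.144 nm.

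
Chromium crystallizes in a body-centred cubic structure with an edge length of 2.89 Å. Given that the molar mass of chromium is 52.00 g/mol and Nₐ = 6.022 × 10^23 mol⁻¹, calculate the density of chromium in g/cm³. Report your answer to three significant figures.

7.15 g/cm³

A BCC unit cell contains Z = 2 atoms.
Cell volume: a³ = (2.89 Å)³ = (2.890 × 10^-8 cm)³ = 2.414 × 10^-23 cm³.
ρ = Z·M/(N_A·a³) = 2 × 52.00 / (6.022 × 10²³ × 2.414 × 10^-23) = 7.155 g/cm³.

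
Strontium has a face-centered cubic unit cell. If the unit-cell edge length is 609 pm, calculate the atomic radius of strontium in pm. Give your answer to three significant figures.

In an FCC lattice, atoms touch along the face diagonal, so √2·a = 4r.
r = √2·a/4 = 1.4142 × 609 / 4 = 215 pm.

215 pm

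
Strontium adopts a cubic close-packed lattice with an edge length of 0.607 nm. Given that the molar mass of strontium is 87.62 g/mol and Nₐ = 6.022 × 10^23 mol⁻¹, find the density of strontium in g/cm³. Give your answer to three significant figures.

2.60 g/cm³

An FCC unit cell contains Z = 4 atoms.
Cell volume: a³ = (0.607 nm)³ = (6.070 × 10^-8 cm)³ = 2.236 × 10^-22 cm³.
ρ = Z·M/(N_A·a³) = 4 × 87.62 / (6.022 × 10²³ × 2.236 × 10^-22) = 2.602 g/cm³.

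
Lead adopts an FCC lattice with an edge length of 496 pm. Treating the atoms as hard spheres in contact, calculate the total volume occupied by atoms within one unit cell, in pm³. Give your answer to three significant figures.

In an FCC lattice atoms touch along the face diagonal, so √2·a = 4r, so r = 0.3536a = 175.4 pm.
V_atoms = Z × (4/3)πr³ = 4 × (4/3)π × (175.4)³ = 9.04 × 10^7 pm³.

9.04 × 10^7 pm³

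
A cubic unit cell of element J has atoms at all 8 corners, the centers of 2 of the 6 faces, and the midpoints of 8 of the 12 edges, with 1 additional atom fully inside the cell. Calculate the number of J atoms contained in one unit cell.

Corner atoms are shared by 8 cells (1/8 each), face atoms by 2 (1/2 each), edge atoms by 4 (1/4 each), interior atoms are unshared.
Net atoms = 8 × 1/8 + 2 × 1/2 + 8 × 1/4 + 1 = 1 + 1 + 2 + 1 = 5.

5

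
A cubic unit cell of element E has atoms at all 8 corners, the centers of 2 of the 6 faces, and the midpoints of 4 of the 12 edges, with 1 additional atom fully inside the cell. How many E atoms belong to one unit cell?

4

Corner atoms are shared by 8 cells (1/8 each), face atoms by 2 (1/2 each), edge atoms by 4 (1/4 each), interior atoms are unshared.
Net atoms = 8 × 1/8 + 2 × 1/2 + 4 × 1/4 + 1 = 1 + 1 + 1 + 1 = 4.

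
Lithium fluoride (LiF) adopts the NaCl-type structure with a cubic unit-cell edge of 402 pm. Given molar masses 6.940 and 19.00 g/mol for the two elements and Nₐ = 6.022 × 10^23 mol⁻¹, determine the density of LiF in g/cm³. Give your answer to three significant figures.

2.65 g/cm³

The NaCl-type structure contains Z = 4 formula units per cell; M(LiF) = 6.940 + 19.00 = 25.94 g/mol.
a³ = (4.020 × 10^-8 cm)³ = 6.496 × 10^-23 cm³.
ρ = 4 × 25.94 / (6.022 × 10²³ × 6.496 × 10^-23) = 2.652 g/cm³.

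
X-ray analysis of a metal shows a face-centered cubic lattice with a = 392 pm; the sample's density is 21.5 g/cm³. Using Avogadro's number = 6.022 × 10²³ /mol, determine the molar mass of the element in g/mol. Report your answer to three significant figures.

An FCC cell has Z = 4 atoms; a = 3.920 × 10^-8 cm.
M = ρ·N_A·a³/Z = 21.5 × 6.022 × 10²³ × 6.024 × 10^-23 / 4 = 195 g/mol.

195 g/mol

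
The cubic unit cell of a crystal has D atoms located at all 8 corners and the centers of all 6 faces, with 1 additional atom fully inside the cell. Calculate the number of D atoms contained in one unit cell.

5

Corner atoms are shared by 8 cells (1/8 each), face atoms by 2 (1/2 each), interior atoms are unshared.
Net atoms = 8 × 1/8 + 6 × 1/2 + 1 = 1 + 3 + 1 = 5.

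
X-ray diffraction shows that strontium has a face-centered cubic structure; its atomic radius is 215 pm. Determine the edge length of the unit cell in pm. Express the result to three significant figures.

608 pm

In an FCC lattice, atoms touch along the face diagonal, so √2·a = 4r.
a = 4r/√2 = 4 × 215 / 1.4142 = 608 pm.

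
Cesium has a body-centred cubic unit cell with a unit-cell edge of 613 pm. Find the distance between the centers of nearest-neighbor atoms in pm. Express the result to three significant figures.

531 pm

In a BCC structure, atoms touch along the body diagonal, so √3·a = 4r; the nearest-neighbor distance equals 2r = 0.8660·a.
d = 0.8660 × 613 = 531 pm.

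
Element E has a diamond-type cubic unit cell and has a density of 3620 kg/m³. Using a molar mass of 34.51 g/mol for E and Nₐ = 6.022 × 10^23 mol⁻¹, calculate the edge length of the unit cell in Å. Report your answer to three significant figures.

5.02 Å

With Z = 8 atoms per diamond cubic cell, a³ = Z·M/(N_A·ρ) = 8 × 34.51 / (6.022 × 10²³ × 3.620 g/cm³) = 1.266 × 10^-22 cm³.
a = (1.266 × 10^-22)^(1/3) = 5.022 × 10^-8 cm = 5.02 Å.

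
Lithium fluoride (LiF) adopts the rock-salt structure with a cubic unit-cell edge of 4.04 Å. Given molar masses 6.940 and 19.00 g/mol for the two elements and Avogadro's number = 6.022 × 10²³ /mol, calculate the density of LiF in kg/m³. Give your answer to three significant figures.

2610 kg/m³

The rock-salt structure contains Z = 4 formula units per cell; M(LiF) = 6.940 + 19.00 = 25.94 g/mol.
a³ = (4.040 × 10^-8 cm)³ = 6.594 × 10^-23 cm³.
ρ = 4 × 25.94 / (6.022 × 10²³ × 6.594 × 10^-23) = 2.613 g/cm³ = 2610 kg/m³.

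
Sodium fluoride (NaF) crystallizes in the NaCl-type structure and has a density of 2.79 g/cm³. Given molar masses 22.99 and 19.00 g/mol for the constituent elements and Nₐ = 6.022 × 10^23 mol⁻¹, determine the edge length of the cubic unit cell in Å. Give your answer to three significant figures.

M(NaF) = 41.99 g/mol; Z = 4 formula units per cell.
a³ = Z·M/(N_A·ρ) = 4 × 41.99 / (6.022 × 10²³ × 2.79) = 9.997 × 10^-23 cm³, so a = 4.641 × 10^-8 cm = 4.64 Å.

4.64 Å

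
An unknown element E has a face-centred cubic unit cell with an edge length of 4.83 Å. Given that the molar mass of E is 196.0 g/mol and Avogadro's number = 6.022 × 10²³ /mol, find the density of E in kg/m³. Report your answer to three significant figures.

11600 kg/m³

An FCC unit cell contains Z = 4 atoms.
Cell volume: a³ = (4.83 Å)³ = (4.830 × 10^-8 cm)³ = 1.127 × 10^-22 cm³.
ρ = Z·M/(N_A·a³) = 4 × 196.0 / (6.022 × 10²³ × 1.127 × 10^-22) = 11.55 g/cm³ = 11600 kg/m³.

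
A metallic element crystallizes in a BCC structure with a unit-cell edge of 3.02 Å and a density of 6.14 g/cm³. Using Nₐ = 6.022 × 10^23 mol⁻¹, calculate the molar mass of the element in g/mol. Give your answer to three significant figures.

A BCC cell has Z = 2 atoms; a = 3.020 × 10^-8 cm.
M = ρ·N_A·a³/Z = 6.14 × 6.022 × 10²³ × 2.754 × 10^-23 / 2 = 50.9 g/mol.

50.9 g/mol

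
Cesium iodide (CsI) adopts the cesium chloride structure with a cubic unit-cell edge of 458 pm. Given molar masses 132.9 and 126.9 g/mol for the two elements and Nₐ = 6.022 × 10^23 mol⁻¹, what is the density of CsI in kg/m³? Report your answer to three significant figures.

4490 kg/m³

The cesium chloride structure contains Z = 1 formula unit per cell; M(CsI) = 132.9 + 126.9 = 259.8 g/mol.
a³ = (4.580 × 10^-8 cm)³ = 9.607 × 10^-23 cm³.
ρ = 1 × 259.8 / (6.022 × 10²³ × 9.607 × 10^-23) = 4.491 g/cm³ = 4490 kg/m³.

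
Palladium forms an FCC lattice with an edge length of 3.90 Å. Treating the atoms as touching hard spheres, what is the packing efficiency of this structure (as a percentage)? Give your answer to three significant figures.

74.0%

In an FCC lattice atoms touch along the face diagonal, so √2·a = 4r, so r = 0.3536a = 1.379 Å.
Packing fraction = Z·(4/3)πr³ / a³ = 4 × (4/3)π × (1.379)³ / (3.90)³ = 0.7405 = 74.0%.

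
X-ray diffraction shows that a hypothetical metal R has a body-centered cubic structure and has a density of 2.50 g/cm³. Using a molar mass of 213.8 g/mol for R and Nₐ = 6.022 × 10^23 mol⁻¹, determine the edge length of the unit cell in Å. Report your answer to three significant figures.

6.57 Å

With Z = 2 atoms per BCC cell, a³ = Z·M/(N_A·ρ) = 2 × 213.8 / (6.022 × 10²³ × 2.500 g/cm³) = 2.840 × 10^-22 cm³.
a = (2.840 × 10^-22)^(1/3) = 6.573 × 10^-8 cm = 6.57 Å.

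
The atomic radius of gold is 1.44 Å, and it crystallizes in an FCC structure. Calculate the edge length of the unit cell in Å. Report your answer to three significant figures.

4.07 Å

In an FCC lattice, atoms touch along the face diagonal, so √2·a = 4r.
a = 4r/√2 = 4 × 1.44 / 1.4142 = 4.07 Å.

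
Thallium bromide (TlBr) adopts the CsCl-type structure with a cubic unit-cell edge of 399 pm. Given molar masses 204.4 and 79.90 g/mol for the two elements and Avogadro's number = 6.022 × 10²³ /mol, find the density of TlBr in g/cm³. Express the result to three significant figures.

The CsCl-type structure contains Z = 1 formula unit per cell; M(TlBr) = 204.4 + 79.90 = 284.3 g/mol.
a³ = (3.990 × 10^-8 cm)³ = 6.352 × 10^-23 cm³.
ρ = 1 × 284.3 / (6.022 × 10²³ × 6.352 × 10^-23) = 7.432 g/cm³.

7.43 g/cm³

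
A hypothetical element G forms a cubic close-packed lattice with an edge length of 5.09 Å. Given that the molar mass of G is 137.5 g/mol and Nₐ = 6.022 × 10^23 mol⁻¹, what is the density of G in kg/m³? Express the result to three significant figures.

An FCC unit cell contains Z = 4 atoms.
Cell volume: a³ = (5.09 Å)³ = (5.090 × 10^-8 cm)³ = 1.319 × 10^-22 cm³.
ρ = Z·M/(N_A·a³) = 4 × 137.5 / (6.022 × 10²³ × 1.319 × 10^-22) = 6.926 g/cm³ = 6930 kg/m³.

6930 kg/m³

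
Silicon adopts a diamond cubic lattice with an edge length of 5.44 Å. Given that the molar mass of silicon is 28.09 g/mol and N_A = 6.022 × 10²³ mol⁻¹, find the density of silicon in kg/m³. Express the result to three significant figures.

A diamond cubic unit cell contains Z = 8 atoms.
Cell volume: a³ = (5.44 Å)³ = (5.440 × 10^-8 cm)³ = 1.610 × 10^-22 cm³.
ρ = Z·M/(N_A·a³) = 8 × 28.09 / (6.022 × 10²³ × 1.610 × 10^-22) = 2.318 g/cm³ = 2320 kg/m³.

2320 kg/m³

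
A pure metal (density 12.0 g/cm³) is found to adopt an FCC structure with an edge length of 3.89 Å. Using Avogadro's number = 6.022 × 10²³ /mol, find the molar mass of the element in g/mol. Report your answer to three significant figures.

An FCC cell has Z = 4 atoms; a = 3.890 × 10^-8 cm.
M = ρ·N_A·a³/Z = 12.0 × 6.022 × 10²³ × 5.886 × 10^-23 / 4 = 106 g/mol.

106 g/mol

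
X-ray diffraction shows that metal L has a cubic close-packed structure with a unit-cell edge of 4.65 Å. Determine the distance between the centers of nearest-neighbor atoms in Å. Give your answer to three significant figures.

3.29 Å

In an FCC structure, atoms touch along the face diagonal, so √2·a = 4r; the nearest-neighbor distance equals 2r = 0.7071·a.
d = 0.7071 × 4.65 = 3.29 Å.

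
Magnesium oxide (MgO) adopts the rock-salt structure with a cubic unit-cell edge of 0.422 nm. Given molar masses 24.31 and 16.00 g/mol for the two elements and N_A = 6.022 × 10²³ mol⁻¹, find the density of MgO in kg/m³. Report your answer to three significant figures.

The rock-salt structure contains Z = 4 formula units per cell; M(MgO) = 24.31 + 16.00 = 40.31 g/mol.
a³ = (4.220 × 10^-8 cm)³ = 7.515 × 10^-23 cm³.
ρ = 4 × 40.31 / (6.022 × 10²³ × 7.515 × 10^-23) = 3.563 g/cm³ = 3560 kg/m³.

3560 kg/m³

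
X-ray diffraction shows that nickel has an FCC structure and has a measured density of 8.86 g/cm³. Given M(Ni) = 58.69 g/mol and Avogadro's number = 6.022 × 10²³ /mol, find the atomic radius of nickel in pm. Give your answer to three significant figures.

125 pm

For an FCC cell (Z = 4), a³ = Z·M/(N_A·ρ) = 4 × 58.69 / (6.022 × 10²³ × 8.860) = 4.400 × 10^-23 cm³, so a = 3.530 × 10^-8 cm = 353.0 pm.
Atoms touch along the face diagonal, so √2·a = 4r, so r = 0.3536 × a = 125 pm.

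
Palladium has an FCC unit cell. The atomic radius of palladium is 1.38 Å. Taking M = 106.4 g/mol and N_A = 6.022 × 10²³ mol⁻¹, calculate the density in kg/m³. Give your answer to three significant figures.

11900 kg/m³

In an FCC lattice, atoms touch along the face diagonal, so √2·a = 4r, giving a = 3.903 Å = 3.903 × 10^-8 cm.
With Z = 4, ρ = Z·M/(N_A·a³) = 4 × 106.4 / (6.022 × 10²³ × 5.947 × 10^-23) = 11.88 g/cm³ = 11900 kg/m³.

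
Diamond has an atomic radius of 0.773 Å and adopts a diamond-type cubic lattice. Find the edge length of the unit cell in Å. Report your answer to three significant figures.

In a diamond cubic lattice, nearest neighbors lie along the body diagonal with √3·a = 8r.
a = 8r/√3 = 8 × 0.773 / 1.7321 = 3.57 Å.

3.57 Å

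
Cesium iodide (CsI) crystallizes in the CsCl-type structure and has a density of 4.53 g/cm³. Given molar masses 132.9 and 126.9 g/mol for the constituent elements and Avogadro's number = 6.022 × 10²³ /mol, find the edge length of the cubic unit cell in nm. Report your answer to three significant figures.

0.457 nm

M(CsI) = 259.8 g/mol; Z = 1 formula unit per cell.
a³ = Z·M/(N_A·ρ) = 1 × 259.8 / (6.022 × 10²³ × 4.53) = 9.524 × 10^-23 cm³, so a = 4.567 × 10^-8 cm = 0.457 nm.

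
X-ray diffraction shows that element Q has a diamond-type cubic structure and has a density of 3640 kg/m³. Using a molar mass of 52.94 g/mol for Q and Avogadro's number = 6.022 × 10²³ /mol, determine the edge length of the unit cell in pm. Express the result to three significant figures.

With Z = 8 atoms per diamond cubic cell, a³ = Z·M/(N_A·ρ) = 8 × 52.94 / (6.022 × 10²³ × 3.640 g/cm³) = 1.932 × 10^-22 cm³.
a = (1.932 × 10^-22)^(1/3) = 5.781 × 10^-8 cm = 578 pm.

578 pm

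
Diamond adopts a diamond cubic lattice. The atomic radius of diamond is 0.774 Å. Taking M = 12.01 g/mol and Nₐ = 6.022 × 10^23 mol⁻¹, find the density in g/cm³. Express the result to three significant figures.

In a diamond cubic lattice, nearest neighbors lie along the body diagonal with √3·a = 8r, giving a = 3.575 Å = 3.575 × 10^-8 cm.
With Z = 8, ρ = Z·M/(N_A·a³) = 8 × 12.01 / (6.022 × 10²³ × 4.569 × 10^-23) = 3.492 g/cm³.

3.49 g/cm³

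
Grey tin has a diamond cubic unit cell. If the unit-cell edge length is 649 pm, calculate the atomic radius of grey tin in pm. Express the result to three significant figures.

141 pm

In a diamond cubic lattice, nearest neighbors lie along the body diagonal with √3·a = 8r.
r = √3·a/8 = 1.7321 × 649 / 8 = 141 pm.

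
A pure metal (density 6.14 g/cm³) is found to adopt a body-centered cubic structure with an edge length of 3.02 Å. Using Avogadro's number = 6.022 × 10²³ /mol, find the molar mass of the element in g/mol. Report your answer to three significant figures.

A BCC cell has Z = 2 atoms; a = 3.020 × 10^-8 cm.
M = ρ·N_A·a³/Z = 6.14 × 6.022 × 10²³ × 2.754 × 10^-23 / 2 = 50.9 g/mol.

50.9 g/mol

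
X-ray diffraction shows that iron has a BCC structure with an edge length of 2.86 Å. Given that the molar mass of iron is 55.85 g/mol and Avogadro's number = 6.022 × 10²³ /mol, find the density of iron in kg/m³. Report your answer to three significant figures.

A BCC unit cell contains Z = 2 atoms.
Cell volume: a³ = (2.86 Å)³ = (2.860 × 10^-8 cm)³ = 2.339 × 10^-23 cm³.
ρ = Z·M/(N_A·a³) = 2 × 55.85 / (6.022 × 10²³ × 2.339 × 10^-23) = 7.929 g/cm³ = 7930 kg/m³.

7930 kg/m³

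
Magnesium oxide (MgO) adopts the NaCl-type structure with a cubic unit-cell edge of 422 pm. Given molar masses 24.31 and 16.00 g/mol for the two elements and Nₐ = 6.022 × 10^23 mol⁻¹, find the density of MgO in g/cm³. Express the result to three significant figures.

The NaCl-type structure contains Z = 4 formula units per cell; M(MgO) = 24.31 + 16.00 = 40.31 g/mol.
a³ = (4.220 × 10^-8 cm)³ = 7.515 × 10^-23 cm³.
ρ = 4 × 40.31 / (6.022 × 10²³ × 7.515 × 10^-23) = 3.563 g/cm³.

3.56 g/cm³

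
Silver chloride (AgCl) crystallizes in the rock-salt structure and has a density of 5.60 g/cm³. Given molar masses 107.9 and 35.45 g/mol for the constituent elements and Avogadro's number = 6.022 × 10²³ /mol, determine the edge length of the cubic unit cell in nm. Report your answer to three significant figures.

M(AgCl) = 143.35 g/mol; Z = 4 formula units per cell.
a³ = Z·M/(N_A·ρ) = 4 × 143.35 / (6.022 × 10²³ × 5.60) = 1.700 × 10^-22 cm³, so a = 5.540 × 10^-8 cm = 0.554 nm.

0.554 nm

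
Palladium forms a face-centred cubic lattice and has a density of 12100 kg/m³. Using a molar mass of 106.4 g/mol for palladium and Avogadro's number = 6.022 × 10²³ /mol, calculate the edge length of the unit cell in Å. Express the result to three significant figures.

With Z = 4 atoms per FCC cell, a³ = Z·M/(N_A·ρ) = 4 × 106.4 / (6.022 × 10²³ × 12.10 g/cm³) = 5.841 × 10^-23 cm³.
a = (5.841 × 10^-23)^(1/3) = 3.880 × 10^-8 cm = 3.88 Å.

3.88 Å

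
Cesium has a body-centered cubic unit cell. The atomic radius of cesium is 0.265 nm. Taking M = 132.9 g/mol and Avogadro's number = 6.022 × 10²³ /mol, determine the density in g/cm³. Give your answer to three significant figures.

In a BCC lattice, atoms touch along the body diagonal, so √3·a = 4r, giving a = 0.6120 nm = 6.120 × 10^-8 cm.
With Z = 2, ρ = Z·M/(N_A·a³) = 2 × 132.9 / (6.022 × 10²³ × 2.292 × 10^-22) = 1.926 g/cm³.

1.93 g/cm³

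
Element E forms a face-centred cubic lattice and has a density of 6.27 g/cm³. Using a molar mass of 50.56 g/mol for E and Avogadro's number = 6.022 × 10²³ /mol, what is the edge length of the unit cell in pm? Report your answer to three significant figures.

With Z = 4 atoms per FCC cell, a³ = Z·M/(N_A·ρ) = 4 × 50.56 / (6.022 × 10²³ × 6.270 g/cm³) = 5.356 × 10^-23 cm³.
a = (5.356 × 10^-23)^(1/3) = 3.770 × 10^-8 cm = 377 pm.

377 pm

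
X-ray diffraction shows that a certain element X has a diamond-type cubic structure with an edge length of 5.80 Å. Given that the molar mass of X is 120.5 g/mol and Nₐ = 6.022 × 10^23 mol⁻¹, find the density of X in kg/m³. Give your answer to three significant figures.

8200 kg/m³

A diamond cubic unit cell contains Z = 8 atoms.
Cell volume: a³ = (5.80 Å)³ = (5.800 × 10^-8 cm)³ = 1.951 × 10^-22 cm³.
ρ = Z·M/(N_A·a³) = 8 × 120.5 / (6.022 × 10²³ × 1.951 × 10^-22) = 8.205 g/cm³ = 8200 kg/m³.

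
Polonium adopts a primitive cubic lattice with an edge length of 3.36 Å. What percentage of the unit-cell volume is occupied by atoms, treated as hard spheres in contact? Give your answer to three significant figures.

In a simple cubic lattice atoms touch along the cell edge, so a = 2r, so r = 0.5000a = 1.680 Å.
Packing fraction = Z·(4/3)πr³ / a³ = 1 × (4/3)π × (1.680)³ / (3.36)³ = 0.5236 = 52.4%.

52.4%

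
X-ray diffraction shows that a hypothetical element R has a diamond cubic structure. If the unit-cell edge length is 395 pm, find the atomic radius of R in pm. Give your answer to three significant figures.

In a diamond cubic lattice, nearest neighbors lie along the body diagonal with √3·a = 8r.
r = √3·a/8 = 1.7321 × 395 / 8 = 85.5 pm.

85.5 pm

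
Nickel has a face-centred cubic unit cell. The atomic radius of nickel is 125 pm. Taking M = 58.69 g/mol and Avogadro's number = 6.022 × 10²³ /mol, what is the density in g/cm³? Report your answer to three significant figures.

8.82 g/cm³

In an FCC lattice, atoms touch along the face diagonal, so √2·a = 4r, giving a = 353.6 pm = 3.536 × 10^-8 cm.
With Z = 4, ρ = Z·M/(N_A·a³) = 4 × 58.69 / (6.022 × 10²³ × 4.419 × 10^-23) = 8.821 g/cm³.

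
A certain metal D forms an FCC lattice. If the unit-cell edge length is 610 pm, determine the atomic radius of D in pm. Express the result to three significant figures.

216 pm

In an FCC lattice, atoms touch along the face diagonal, so √2·a = 4r.
r = √2·a/4 = 1.4142 × 610 / 4 = 216 pm.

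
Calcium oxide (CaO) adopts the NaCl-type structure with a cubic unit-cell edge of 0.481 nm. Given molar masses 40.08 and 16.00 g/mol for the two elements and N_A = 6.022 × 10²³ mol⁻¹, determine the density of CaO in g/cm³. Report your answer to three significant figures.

The NaCl-type structure contains Z = 4 formula units per cell; M(CaO) = 40.08 + 16.00 = 56.08 g/mol.
a³ = (4.810 × 10^-8 cm)³ = 1.113 × 10^-22 cm³.
ρ = 4 × 56.08 / (6.022 × 10²³ × 1.113 × 10^-22) = 3.347 g/cm³.

3.35 g/cm³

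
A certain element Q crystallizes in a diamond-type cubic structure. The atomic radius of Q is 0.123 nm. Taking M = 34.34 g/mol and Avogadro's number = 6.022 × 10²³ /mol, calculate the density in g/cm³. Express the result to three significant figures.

2.49 g/cm³

In a diamond cubic lattice, nearest neighbors lie along the body diagonal with √3·a = 8r, giving a = 0.5681 nm = 5.681 × 10^-8 cm.
With Z = 8, ρ = Z·M/(N_A·a³) = 8 × 34.34 / (6.022 × 10²³ × 1.834 × 10^-22) = 2.488 g/cm³.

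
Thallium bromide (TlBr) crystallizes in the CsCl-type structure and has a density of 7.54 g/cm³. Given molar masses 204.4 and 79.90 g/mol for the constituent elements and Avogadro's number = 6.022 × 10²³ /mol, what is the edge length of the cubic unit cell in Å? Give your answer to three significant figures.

M(TlBr) = 284.3 g/mol; Z = 1 formula unit per cell.
a³ = Z·M/(N_A·ρ) = 1 × 284.3 / (6.022 × 10²³ × 7.54) = 6.261 × 10^-23 cm³, so a = 3.971 × 10^-8 cm = 3.97 Å.

3.97 Å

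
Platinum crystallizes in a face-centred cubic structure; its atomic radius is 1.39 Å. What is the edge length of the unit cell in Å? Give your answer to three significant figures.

3.93 Å

In an FCC lattice, atoms touch along the face diagonal, so √2·a = 4r.
a = 4r/√2 = 4 × 1.39 / 1.4142 = 3.93 Å.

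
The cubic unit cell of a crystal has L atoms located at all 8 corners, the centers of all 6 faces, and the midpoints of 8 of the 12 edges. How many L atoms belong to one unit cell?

6

Corner atoms are shared by 8 cells (1/8 each), face atoms by 2 (1/2 each), edge atoms by 4 (1/4 each).
Net atoms = 8 × 1/8 + 6 × 1/2 + 8 × 1/4 = 1 + 3 + 2 = 6.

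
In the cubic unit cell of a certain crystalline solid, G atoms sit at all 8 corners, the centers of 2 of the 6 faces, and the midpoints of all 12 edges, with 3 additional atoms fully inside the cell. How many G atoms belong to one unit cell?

Corner atoms are shared by 8 cells (1/8 each), face atoms by 2 (1/2 each), edge atoms by 4 (1/4 each), interior atoms are unshared.
Net atoms = 8 × 1/8 + 2 × 1/2 + 12 × 1/4 + 3 = 1 + 1 + 3 + 3 = 8.

8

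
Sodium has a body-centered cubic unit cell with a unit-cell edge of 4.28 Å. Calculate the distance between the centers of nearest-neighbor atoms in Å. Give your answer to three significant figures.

In a BCC structure, atoms touch along the body diagonal, so √3·a = 4r; the nearest-neighbor distance equals 2r = 0.8660·a.
d = 0.8660 × 4.28 = 3.71 Å.

3.71 Å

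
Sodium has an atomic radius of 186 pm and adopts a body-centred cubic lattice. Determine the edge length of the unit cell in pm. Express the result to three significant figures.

430 pm

In a BCC lattice, atoms touch along the body diagonal, so √3·a = 4r.
a = 4r/√3 = 4 × 186 / 1.7321 = 430 pm.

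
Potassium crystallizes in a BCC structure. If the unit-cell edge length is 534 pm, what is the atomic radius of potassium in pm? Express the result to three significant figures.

231 pm

In a BCC lattice, atoms touch along the body diagonal, so √3·a = 4r.
r = √3·a/4 = 1.7321 × 534 / 4 = 231 pm.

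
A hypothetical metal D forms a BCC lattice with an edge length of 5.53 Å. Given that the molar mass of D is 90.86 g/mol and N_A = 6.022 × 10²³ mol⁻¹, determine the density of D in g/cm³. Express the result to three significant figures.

1.78 g/cm³

A BCC unit cell contains Z = 2 atoms.
Cell volume: a³ = (5.53 Å)³ = (5.530 × 10^-8 cm)³ = 1.691 × 10^-22 cm³.
ρ = Z·M/(N_A·a³) = 2 × 90.86 / (6.022 × 10²³ × 1.691 × 10^-22) = 1.784 g/cm³.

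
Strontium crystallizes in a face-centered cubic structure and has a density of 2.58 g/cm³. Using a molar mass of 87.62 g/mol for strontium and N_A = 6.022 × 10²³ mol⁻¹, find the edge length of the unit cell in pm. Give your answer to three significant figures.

609 pm

With Z = 4 atoms per FCC cell, a³ = Z·M/(N_A·ρ) = 4 × 87.62 / (6.022 × 10²³ × 2.580 g/cm³) = 2.256 × 10^-22 cm³.
a = (2.256 × 10^-22)^(1/3) = 6.087 × 10^-8 cm = 609 pm.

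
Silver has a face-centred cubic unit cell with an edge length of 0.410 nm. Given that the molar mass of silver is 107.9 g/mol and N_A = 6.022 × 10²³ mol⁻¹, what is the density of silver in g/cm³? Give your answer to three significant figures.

10.4 g/cm³

An FCC unit cell contains Z = 4 atoms.
Cell volume: a³ = (0.410 nm)³ = (4.100 × 10^-8 cm)³ = 6.892 × 10^-23 cm³.
ρ = Z·M/(N_A·a³) = 4 × 107.9 / (6.022 × 10²³ × 6.892 × 10^-23) = 10.40 g/cm³.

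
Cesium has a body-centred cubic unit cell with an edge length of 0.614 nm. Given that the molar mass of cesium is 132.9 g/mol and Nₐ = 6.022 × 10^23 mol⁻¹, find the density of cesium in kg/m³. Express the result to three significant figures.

A BCC unit cell contains Z = 2 atoms.
Cell volume: a³ = (0.614 nm)³ = (6.140 × 10^-8 cm)³ = 2.315 × 10^-22 cm³.
ρ = Z·M/(N_A·a³) = 2 × 132.9 / (6.022 × 10²³ × 2.315 × 10^-22) = 1.907 g/cm³ = 1910 kg/m³.

1910 kg/m³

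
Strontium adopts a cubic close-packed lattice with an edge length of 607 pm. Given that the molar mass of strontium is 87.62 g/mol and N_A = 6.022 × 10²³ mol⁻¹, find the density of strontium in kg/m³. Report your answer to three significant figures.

2600 kg/m³

An FCC unit cell contains Z = 4 atoms.
Cell volume: a³ = (607 pm)³ = (6.070 × 10^-8 cm)³ = 2.236 × 10^-22 cm³.
ρ = Z·M/(N_A·a³) = 4 × 87.62 / (6.022 × 10²³ × 2.236 × 10^-22) = 2.602 g/cm³ = 2600 kg/m³.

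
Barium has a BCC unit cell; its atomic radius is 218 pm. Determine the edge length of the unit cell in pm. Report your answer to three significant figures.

In a BCC lattice, atoms touch along the body diagonal, so √3·a = 4r.
a = 4r/√3 = 4 × 218 / 1.7321 = 503 pm.

503 pm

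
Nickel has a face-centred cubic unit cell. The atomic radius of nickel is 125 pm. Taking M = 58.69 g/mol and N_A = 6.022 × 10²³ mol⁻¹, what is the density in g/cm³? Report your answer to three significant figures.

In an FCC lattice, atoms touch along the face diagonal, so √2·a = 4r, giving a = 353.6 pm = 3.536 × 10^-8 cm.
With Z = 4, ρ = Z·M/(N_A·a³) = 4 × 58.69 / (6.022 × 10²³ × 4.419 × 10^-23) = 8.821 g/cm³.

8.82 g/cm³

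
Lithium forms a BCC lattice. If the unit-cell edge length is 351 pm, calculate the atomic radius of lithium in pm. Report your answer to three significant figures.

In a BCC lattice, atoms touch along the body diagonal, so √3·a = 4r.
r = √3·a/4 = 1.7321 × 351 / 4 = 152 pm.

152 pm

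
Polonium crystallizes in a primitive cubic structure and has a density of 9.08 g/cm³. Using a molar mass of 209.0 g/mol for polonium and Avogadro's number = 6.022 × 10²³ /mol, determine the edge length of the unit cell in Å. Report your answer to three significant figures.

With Z = 1 atom per simple cubic cell, a³ = Z·M/(N_A·ρ) = 1 × 209.0 / (6.022 × 10²³ × 9.080 g/cm³) = 3.822 × 10^-23 cm³.
a = (3.822 × 10^-23)^(1/3) = 3.369 × 10^-8 cm = 3.37 Å.

3.37 Å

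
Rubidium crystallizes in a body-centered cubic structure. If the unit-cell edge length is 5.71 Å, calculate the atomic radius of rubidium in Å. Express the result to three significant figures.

2.47 Å

In a BCC lattice, atoms touch along the body diagonal, so √3·a = 4r.
r = √3·a/4 = 1.7321 × 5.71 / 4 = 2.47 Å.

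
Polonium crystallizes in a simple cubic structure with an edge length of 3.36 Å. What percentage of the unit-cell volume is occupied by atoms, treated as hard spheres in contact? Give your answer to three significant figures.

In a simple cubic lattice atoms touch along the cell edge, so a = 2r, so r = 0.5000a = 1.680 Å.
Packing fraction = Z·(4/3)πr³ / a³ = 1 × (4/3)π × (1.680)³ / (3.36)³ = 0.5236 = 52.4%.

52.4%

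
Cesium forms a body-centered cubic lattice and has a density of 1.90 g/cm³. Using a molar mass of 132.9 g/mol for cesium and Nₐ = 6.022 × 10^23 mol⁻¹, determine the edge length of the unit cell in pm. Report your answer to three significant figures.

615 pm

With Z = 2 atoms per BCC cell, a³ = Z·M/(N_A·ρ) = 2 × 132.9 / (6.022 × 10²³ × 1.900 g/cm³) = 2.323 × 10^-22 cm³.
a = (2.323 × 10^-22)^(1/3) = 6.147 × 10^-8 cm = 615 pm.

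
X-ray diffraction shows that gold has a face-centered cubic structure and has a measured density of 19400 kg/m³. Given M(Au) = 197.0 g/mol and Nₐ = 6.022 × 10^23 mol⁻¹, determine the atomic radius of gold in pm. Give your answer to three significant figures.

For an FCC cell (Z = 4), a³ = Z·M/(N_A·ρ) = 4 × 197.0 / (6.022 × 10²³ × 19.40) = 6.745 × 10^-23 cm³, so a = 4.071 × 10^-8 cm = 407.1 pm.
Atoms touch along the face diagonal, so √2·a = 4r, so r = 0.3536 × a = 144 pm.

144 pm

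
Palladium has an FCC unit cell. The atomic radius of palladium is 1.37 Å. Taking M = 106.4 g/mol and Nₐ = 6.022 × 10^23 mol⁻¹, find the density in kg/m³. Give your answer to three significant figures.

12100 kg/m³

In an FCC lattice, atoms touch along the face diagonal, so √2·a = 4r, giving a = 3.875 Å = 3.875 × 10^-8 cm.
With Z = 4, ρ = Z·M/(N_A·a³) = 4 × 106.4 / (6.022 × 10²³ × 5.818 × 10^-23) = 12.15 g/cm³ = 12100 kg/m³.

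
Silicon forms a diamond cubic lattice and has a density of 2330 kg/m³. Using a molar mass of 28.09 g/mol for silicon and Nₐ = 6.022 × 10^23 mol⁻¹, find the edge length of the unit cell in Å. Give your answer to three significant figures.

5.43 Å

With Z = 8 atoms per diamond cubic cell, a³ = Z·M/(N_A·ρ) = 8 × 28.09 / (6.022 × 10²³ × 2.330 g/cm³) = 1.602 × 10^-22 cm³.
a = (1.602 × 10^-22)^(1/3) = 5.431 × 10^-8 cm = 5.43 Å.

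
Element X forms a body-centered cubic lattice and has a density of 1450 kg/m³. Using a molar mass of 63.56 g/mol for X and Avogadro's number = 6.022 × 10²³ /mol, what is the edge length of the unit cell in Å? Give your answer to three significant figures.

With Z = 2 atoms per BCC cell, a³ = Z·M/(N_A·ρ) = 2 × 63.56 / (6.022 × 10²³ × 1.450 g/cm³) = 1.456 × 10^-22 cm³.
a = (1.456 × 10^-22)^(1/3) = 5.261 × 10^-8 cm = 5.26 Å.

5.26 Å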